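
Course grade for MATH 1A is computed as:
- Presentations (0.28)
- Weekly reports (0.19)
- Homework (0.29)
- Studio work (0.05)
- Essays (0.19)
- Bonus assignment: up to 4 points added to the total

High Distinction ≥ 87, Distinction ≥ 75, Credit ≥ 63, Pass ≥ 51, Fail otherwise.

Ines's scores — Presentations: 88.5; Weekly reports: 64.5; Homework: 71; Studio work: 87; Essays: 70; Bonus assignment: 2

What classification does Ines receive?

Distinction

Weighted total:
  Presentations 88.5 × 0.28 = 24.78
  Weekly reports 64.5 × 0.19 = 12.255
  Homework 71 × 0.29 = 20.59
  Studio work 87 × 0.05 = 4.35
  Essays 70 × 0.19 = 13.3
Sum = 75.275
Bonus assignment: 75.275 + 2 = 77.275
77.275 is ≥ 75 and < 87 → Distinction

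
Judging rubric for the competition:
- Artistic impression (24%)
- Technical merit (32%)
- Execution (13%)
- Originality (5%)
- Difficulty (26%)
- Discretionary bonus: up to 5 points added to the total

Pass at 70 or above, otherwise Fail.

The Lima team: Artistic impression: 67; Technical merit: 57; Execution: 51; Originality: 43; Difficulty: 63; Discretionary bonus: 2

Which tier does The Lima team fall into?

Fail

Weighted total:
  Artistic impression 67 × 0.24 = 16.08
  Technical merit 57 × 0.32 = 18.24
  Execution 51 × 0.13 = 6.63
  Originality 43 × 0.05 = 2.15
  Difficulty 63 × 0.26 = 16.38
Sum = 59.48
Discretionary bonus: 59.48 + 2 = 61.48
61.48 < 70 → Fail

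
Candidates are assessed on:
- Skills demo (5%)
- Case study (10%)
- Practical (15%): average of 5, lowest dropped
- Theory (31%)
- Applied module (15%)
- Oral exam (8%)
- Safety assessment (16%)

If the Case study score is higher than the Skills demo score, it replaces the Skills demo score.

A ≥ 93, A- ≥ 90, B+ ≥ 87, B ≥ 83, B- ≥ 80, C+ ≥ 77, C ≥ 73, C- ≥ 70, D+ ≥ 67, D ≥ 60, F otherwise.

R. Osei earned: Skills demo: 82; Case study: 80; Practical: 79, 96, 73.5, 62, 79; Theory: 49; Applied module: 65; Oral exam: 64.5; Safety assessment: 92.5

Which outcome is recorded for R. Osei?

Practical: drop 62 → average of remaining 4 = 327.5/4 = 81.875
Case study (80) ≤ Skills demo (82), so Skills demo stays at 82.
Weighted total:
  Skills demo 82 × 0.05 = 4.1
  Case study 80 × 0.1 = 8
  Practical 81.875 × 0.15 = 12.28125
  Theory 49 × 0.31 = 15.19
  Applied module 65 × 0.15 = 9.75
  Oral exam 64.5 × 0.08 = 5.16
  Safety assessment 92.5 × 0.16 = 14.8
Sum = 69.28125
69.28125 is ≥ 67 and < 70 → D+

D+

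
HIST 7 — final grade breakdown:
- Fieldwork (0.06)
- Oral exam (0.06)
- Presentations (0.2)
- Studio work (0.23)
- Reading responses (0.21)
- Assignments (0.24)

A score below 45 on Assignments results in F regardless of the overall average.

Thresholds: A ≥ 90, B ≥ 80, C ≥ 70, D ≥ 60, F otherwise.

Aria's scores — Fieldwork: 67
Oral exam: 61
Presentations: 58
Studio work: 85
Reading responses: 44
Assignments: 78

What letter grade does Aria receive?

D

Assignments score 78 ≥ 45: minimum met.
Weighted total:
  Fieldwork 67 × 0.06 = 4.02
  Oral exam 61 × 0.06 = 3.66
  Presentations 58 × 0.2 = 11.6
  Studio work 85 × 0.23 = 19.55
  Reading responses 44 × 0.21 = 9.24
  Assignments 78 × 0.24 = 18.72
Sum = 66.79
66.79 is ≥ 60 and < 70 → D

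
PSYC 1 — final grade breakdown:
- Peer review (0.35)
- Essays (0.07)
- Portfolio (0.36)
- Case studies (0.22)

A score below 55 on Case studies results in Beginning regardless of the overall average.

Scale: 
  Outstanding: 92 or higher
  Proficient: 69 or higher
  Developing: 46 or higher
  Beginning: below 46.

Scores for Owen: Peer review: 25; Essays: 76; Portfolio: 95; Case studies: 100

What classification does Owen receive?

Proficient

Case studies score 100 ≥ 55: minimum met.
Weighted total:
  Peer review 25 × 0.35 = 8.75
  Essays 76 × 0.07 = 5.32
  Portfolio 95 × 0.36 = 34.2
  Case studies 100 × 0.22 = 22
Sum = 70.27
70.27 is ≥ 69 and < 92 → Proficient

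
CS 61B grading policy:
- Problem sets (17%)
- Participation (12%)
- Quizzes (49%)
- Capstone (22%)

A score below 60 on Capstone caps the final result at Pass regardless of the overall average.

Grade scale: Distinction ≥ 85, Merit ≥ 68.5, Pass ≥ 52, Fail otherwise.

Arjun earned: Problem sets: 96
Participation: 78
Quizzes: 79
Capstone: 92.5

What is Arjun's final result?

Capstone score 92.5 ≥ 60: minimum met.
Weighted total:
  Problem sets 96 × 0.17 = 16.32
  Participation 78 × 0.12 = 9.36
  Quizzes 79 × 0.49 = 38.71
  Capstone 92.5 × 0.22 = 20.35
Sum = 84.74
84.74 is ≥ 68.5 and < 85 → Merit

Merit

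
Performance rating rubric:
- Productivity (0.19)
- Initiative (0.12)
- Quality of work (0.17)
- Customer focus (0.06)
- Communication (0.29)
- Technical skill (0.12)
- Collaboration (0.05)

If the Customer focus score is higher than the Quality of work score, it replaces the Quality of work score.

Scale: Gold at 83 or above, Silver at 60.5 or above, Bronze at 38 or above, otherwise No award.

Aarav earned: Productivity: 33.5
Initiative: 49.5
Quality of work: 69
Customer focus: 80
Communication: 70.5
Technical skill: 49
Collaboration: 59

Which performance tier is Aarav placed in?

Customer focus (80) > Quality of work (69), so Quality of work counts as 80.
Weighted total:
  Productivity 33.5 × 0.19 = 6.365
  Initiative 49.5 × 0.12 = 5.94
  Quality of work 80 × 0.17 = 13.6
  Customer focus 80 × 0.06 = 4.8
  Communication 70.5 × 0.29 = 20.445
  Technical skill 49 × 0.12 = 5.88
  Collaboration 59 × 0.05 = 2.95
Sum = 59.98
59.98 is ≥ 38 and < 60.5 → Bronze

Bronze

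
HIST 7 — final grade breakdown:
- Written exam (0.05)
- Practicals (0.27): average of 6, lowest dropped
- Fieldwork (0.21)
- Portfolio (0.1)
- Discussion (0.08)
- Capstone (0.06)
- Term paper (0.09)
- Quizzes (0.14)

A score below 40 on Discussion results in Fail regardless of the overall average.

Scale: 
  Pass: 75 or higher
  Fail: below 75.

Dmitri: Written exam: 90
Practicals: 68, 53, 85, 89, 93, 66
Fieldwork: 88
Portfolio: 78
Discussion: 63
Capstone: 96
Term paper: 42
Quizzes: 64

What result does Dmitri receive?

Pass

Practicals: drop 53 → average of remaining 5 = 401/5 = 80.2
Discussion score 63 ≥ 40: minimum met.
Weighted total:
  Written exam 90 × 0.05 = 4.5
  Practicals 80.2 × 0.27 = 21.654
  Fieldwork 88 × 0.21 = 18.48
  Portfolio 78 × 0.1 = 7.8
  Discussion 63 × 0.08 = 5.04
  Capstone 96 × 0.06 = 5.76
  Term paper 42 × 0.09 = 3.78
  Quizzes 64 × 0.14 = 8.96
Sum = 75.974
75.974 ≥ 75 → Pass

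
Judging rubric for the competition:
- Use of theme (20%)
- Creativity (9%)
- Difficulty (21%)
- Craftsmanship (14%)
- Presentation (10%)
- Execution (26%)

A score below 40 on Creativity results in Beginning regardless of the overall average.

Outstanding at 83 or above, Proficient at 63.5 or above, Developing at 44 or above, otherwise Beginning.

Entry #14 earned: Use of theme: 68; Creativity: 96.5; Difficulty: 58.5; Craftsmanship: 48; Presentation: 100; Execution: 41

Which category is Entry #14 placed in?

Developing

Creativity score 96.5 ≥ 40: minimum met.
Weighted total:
  Use of theme 68 × 0.2 = 13.6
  Creativity 96.5 × 0.09 = 8.685
  Difficulty 58.5 × 0.21 = 12.285
  Craftsmanship 48 × 0.14 = 6.72
  Presentation 100 × 0.1 = 10
  Execution 41 × 0.26 = 10.66
Sum = 61.95
61.95 is ≥ 44 and < 63.5 → Developing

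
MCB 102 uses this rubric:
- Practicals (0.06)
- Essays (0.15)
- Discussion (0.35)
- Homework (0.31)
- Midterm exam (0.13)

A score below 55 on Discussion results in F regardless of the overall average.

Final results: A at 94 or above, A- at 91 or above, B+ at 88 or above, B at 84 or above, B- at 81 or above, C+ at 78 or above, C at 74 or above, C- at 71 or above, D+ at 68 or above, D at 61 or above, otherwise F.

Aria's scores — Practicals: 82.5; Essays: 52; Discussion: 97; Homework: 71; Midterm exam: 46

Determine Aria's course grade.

C

Discussion score 97 ≥ 55: minimum met.
Weighted total:
  Practicals 82.5 × 0.06 = 4.95
  Essays 52 × 0.15 = 7.8
  Discussion 97 × 0.35 = 33.95
  Homework 71 × 0.31 = 22.01
  Midterm exam 46 × 0.13 = 5.98
Sum = 74.69
74.69 is ≥ 74 and < 78 → C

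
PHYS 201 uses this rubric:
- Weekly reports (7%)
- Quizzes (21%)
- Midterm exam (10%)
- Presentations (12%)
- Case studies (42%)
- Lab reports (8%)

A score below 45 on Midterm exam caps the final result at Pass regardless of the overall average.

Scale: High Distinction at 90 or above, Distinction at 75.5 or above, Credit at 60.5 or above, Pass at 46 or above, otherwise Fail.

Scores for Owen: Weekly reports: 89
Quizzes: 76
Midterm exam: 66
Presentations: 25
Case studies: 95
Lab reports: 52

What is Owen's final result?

Midterm exam score 66 ≥ 45: minimum met.
Weighted total:
  Weekly reports 89 × 0.07 = 6.23
  Quizzes 76 × 0.21 = 15.96
  Midterm exam 66 × 0.1 = 6.6
  Presentations 25 × 0.12 = 3
  Case studies 95 × 0.42 = 39.9
  Lab reports 52 × 0.08 = 4.16
Sum = 75.85
75.85 is ≥ 75.5 and < 90 → Distinction

Distinction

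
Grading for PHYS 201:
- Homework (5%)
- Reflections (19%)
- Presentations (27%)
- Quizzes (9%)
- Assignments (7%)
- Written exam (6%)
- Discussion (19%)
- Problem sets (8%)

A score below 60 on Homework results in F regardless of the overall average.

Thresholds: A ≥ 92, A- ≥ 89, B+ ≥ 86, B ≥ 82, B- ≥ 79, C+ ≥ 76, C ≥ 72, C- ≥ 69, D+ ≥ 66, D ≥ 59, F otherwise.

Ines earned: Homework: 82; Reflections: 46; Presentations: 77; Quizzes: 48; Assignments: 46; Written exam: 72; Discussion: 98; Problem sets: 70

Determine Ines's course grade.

C-

Homework score 82 ≥ 60: minimum met.
Weighted total:
  Homework 82 × 0.05 = 4.1
  Reflections 46 × 0.19 = 8.74
  Presentations 77 × 0.27 = 20.79
  Quizzes 48 × 0.09 = 4.32
  Assignments 46 × 0.07 = 3.22
  Written exam 72 × 0.06 = 4.32
  Discussion 98 × 0.19 = 18.62
  Problem sets 70 × 0.08 = 5.6
Sum = 69.71
69.71 is ≥ 69 and < 72 → C-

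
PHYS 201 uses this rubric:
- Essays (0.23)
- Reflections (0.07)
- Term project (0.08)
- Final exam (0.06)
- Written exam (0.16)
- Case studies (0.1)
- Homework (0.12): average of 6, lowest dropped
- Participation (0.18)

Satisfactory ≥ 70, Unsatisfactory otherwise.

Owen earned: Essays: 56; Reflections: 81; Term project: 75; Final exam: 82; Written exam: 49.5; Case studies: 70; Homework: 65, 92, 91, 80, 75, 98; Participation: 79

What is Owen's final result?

Homework: drop 65 → average of remaining 5 = 436/5 = 87.2
Weighted total:
  Essays 56 × 0.23 = 12.88
  Reflections 81 × 0.07 = 5.67
  Term project 75 × 0.08 = 6
  Final exam 82 × 0.06 = 4.92
  Written exam 49.5 × 0.16 = 7.92
  Case studies 70 × 0.1 = 7
  Homework 87.2 × 0.12 = 10.464
  Participation 79 × 0.18 = 14.22
Sum = 69.074
69.074 < 70 → Unsatisfactory

Unsatisfactory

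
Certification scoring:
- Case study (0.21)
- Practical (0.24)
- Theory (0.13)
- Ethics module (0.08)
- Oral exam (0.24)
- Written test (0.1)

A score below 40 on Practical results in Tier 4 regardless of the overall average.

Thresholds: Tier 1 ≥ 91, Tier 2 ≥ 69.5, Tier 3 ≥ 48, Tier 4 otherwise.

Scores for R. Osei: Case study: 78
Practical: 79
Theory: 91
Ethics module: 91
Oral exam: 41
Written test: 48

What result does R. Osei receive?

Practical score 79 ≥ 40: minimum met.
Weighted total:
  Case study 78 × 0.21 = 16.38
  Practical 79 × 0.24 = 18.96
  Theory 91 × 0.13 = 11.83
  Ethics module 91 × 0.08 = 7.28
  Oral exam 41 × 0.24 = 9.84
  Written test 48 × 0.1 = 4.8
Sum = 69.09
69.09 is ≥ 48 and < 69.5 → Tier 3

Tier 3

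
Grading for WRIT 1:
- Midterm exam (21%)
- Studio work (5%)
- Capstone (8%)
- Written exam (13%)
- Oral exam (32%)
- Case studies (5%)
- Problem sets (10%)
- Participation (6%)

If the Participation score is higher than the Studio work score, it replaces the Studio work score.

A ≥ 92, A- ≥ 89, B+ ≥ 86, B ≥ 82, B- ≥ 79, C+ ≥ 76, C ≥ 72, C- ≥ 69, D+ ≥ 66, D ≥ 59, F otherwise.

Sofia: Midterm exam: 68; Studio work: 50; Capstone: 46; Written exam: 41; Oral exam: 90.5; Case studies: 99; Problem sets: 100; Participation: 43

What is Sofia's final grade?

Participation (43) ≤ Studio work (50), so Studio work stays at 50.
Weighted total:
  Midterm exam 68 × 0.21 = 14.28
  Studio work 50 × 0.05 = 2.5
  Capstone 46 × 0.08 = 3.68
  Written exam 41 × 0.13 = 5.33
  Oral exam 90.5 × 0.32 = 28.96
  Case studies 99 × 0.05 = 4.95
  Problem sets 100 × 0.1 = 10
  Participation 43 × 0.06 = 2.58
Sum = 72.28
72.28 is ≥ 72 and < 76 → C

C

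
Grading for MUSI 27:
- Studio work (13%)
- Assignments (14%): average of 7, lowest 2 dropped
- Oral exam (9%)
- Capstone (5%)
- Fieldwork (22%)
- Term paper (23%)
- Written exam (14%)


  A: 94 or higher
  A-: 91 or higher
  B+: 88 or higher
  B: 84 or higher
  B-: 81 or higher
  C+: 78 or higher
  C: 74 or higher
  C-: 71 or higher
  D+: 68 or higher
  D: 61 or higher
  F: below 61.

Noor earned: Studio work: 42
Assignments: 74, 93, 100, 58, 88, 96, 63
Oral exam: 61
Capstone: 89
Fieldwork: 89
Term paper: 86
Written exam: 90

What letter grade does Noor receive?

C+

Assignments: drop 58, 63 → average of remaining 5 = 451/5 = 90.2
Weighted total:
  Studio work 42 × 0.13 = 5.46
  Assignments 90.2 × 0.14 = 12.628
  Oral exam 61 × 0.09 = 5.49
  Capstone 89 × 0.05 = 4.45
  Fieldwork 89 × 0.22 = 19.58
  Term paper 86 × 0.23 = 19.78
  Written exam 90 × 0.14 = 12.6
Sum = 79.988
79.988 is ≥ 78 and < 81 → C+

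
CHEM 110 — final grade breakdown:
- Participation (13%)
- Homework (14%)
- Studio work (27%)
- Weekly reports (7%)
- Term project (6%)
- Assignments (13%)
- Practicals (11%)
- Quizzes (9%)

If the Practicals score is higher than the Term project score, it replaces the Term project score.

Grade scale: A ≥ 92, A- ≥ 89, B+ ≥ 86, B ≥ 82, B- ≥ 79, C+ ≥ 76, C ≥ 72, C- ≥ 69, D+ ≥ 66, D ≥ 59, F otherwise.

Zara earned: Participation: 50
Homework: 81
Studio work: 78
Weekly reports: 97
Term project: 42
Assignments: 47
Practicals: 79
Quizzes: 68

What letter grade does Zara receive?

Practicals (79) > Term project (42), so Term project counts as 79.
Weighted total:
  Participation 50 × 0.13 = 6.5
  Homework 81 × 0.14 = 11.34
  Studio work 78 × 0.27 = 21.06
  Weekly reports 97 × 0.07 = 6.79
  Term project 79 × 0.06 = 4.74
  Assignments 47 × 0.13 = 6.11
  Practicals 79 × 0.11 = 8.69
  Quizzes 68 × 0.09 = 6.12
Sum = 71.35
71.35 is ≥ 69 and < 72 → C-

C-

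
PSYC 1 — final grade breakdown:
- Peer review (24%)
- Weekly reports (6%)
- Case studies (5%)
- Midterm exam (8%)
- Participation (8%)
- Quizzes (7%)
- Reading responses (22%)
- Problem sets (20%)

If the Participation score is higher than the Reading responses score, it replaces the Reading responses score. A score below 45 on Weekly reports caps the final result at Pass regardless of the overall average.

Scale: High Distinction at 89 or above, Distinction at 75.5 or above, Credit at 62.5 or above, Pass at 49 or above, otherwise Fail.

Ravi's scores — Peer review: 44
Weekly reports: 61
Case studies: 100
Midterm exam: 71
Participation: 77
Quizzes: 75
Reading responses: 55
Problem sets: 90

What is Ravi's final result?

Credit

Participation (77) > Reading responses (55), so Reading responses counts as 77.
Weekly reports score 61 ≥ 45: minimum met.
Weighted total:
  Peer review 44 × 0.24 = 10.56
  Weekly reports 61 × 0.06 = 3.66
  Case studies 100 × 0.05 = 5
  Midterm exam 71 × 0.08 = 5.68
  Participation 77 × 0.08 = 6.16
  Quizzes 75 × 0.07 = 5.25
  Reading responses 77 × 0.22 = 16.94
  Problem sets 90 × 0.2 = 18
Sum = 71.25
71.25 is ≥ 62.5 and < 75.5 → Credit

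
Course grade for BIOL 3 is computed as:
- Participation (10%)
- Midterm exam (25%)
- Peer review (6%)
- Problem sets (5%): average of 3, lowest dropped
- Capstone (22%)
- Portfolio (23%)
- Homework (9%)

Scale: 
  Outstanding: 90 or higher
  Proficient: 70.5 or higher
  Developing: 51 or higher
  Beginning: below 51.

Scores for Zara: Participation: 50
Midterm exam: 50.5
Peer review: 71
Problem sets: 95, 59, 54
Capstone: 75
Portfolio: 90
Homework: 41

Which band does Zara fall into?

Developing

Problem sets: drop 54 → average of remaining 2 = 154/2 = 77
Weighted total:
  Participation 50 × 0.1 = 5
  Midterm exam 50.5 × 0.25 = 12.625
  Peer review 71 × 0.06 = 4.26
  Problem sets 77 × 0.05 = 3.85
  Capstone 75 × 0.22 = 16.5
  Portfolio 90 × 0.23 = 20.7
  Homework 41 × 0.09 = 3.69
Sum = 66.625
66.625 is ≥ 51 and < 70.5 → Developing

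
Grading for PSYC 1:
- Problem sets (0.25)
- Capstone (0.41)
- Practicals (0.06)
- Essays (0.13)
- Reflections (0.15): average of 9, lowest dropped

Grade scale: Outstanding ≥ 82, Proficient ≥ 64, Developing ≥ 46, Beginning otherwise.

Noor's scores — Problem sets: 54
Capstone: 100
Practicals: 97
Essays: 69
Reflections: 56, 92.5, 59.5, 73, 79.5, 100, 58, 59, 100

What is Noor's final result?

Proficient

Reflections: drop 56 → average of remaining 8 = 621.5/8 = 77.6875
Weighted total:
  Problem sets 54 × 0.25 = 13.5
  Capstone 100 × 0.41 = 41
  Practicals 97 × 0.06 = 5.82
  Essays 69 × 0.13 = 8.97
  Reflections 77.6875 × 0.15 = 11.653125
Sum = 80.943125
80.943125 is ≥ 64 and < 82 → Proficient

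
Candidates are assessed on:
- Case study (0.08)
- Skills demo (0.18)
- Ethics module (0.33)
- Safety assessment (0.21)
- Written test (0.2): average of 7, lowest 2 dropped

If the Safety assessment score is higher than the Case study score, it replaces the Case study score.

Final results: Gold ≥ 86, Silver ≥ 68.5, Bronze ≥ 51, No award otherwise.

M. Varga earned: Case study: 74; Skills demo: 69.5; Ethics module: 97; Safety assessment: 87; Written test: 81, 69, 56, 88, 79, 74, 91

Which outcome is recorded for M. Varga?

Gold

Written test: drop 56, 69 → average of remaining 5 = 413/5 = 82.6
Safety assessment (87) > Case study (74), so Case study counts as 87.
Weighted total:
  Case study 87 × 0.08 = 6.96
  Skills demo 69.5 × 0.18 = 12.51
  Ethics module 97 × 0.33 = 32.01
  Safety assessment 87 × 0.21 = 18.27
  Written test 82.6 × 0.2 = 16.52
Sum = 86.27
86.27 ≥ 86 → Gold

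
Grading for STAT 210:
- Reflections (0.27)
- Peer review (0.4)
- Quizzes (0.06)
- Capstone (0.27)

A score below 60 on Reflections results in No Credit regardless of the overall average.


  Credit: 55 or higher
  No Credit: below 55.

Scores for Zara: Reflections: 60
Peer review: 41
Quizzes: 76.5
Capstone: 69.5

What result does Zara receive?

Credit

Reflections score 60 ≥ 60: minimum met.
Weighted total:
  Reflections 60 × 0.27 = 16.2
  Peer review 41 × 0.4 = 16.4
  Quizzes 76.5 × 0.06 = 4.59
  Capstone 69.5 × 0.27 = 18.765
Sum = 55.955
55.955 ≥ 55 → Credit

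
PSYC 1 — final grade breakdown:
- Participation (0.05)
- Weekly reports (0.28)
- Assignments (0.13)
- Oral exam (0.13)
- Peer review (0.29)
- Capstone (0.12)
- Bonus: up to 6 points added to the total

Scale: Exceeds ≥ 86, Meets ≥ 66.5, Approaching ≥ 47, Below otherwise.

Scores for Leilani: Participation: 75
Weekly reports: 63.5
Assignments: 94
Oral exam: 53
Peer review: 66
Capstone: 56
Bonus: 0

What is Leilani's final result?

Meets

Weighted total:
  Participation 75 × 0.05 = 3.75
  Weekly reports 63.5 × 0.28 = 17.78
  Assignments 94 × 0.13 = 12.22
  Oral exam 53 × 0.13 = 6.89
  Peer review 66 × 0.29 = 19.14
  Capstone 56 × 0.12 = 6.72
Sum = 66.5
Bonus: 66.5 + 0 = 66.5
66.5 is ≥ 66.5 and < 86 → Meets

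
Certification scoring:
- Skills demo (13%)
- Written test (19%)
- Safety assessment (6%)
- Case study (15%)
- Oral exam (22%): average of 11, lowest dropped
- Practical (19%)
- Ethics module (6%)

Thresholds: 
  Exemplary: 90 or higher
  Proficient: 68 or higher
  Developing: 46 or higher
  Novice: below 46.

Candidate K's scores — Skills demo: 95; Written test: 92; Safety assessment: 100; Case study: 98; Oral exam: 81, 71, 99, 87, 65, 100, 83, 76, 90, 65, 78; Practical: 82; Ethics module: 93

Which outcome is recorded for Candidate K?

Proficient

Oral exam: drop 65 → average of remaining 10 = 830/10 = 83
Weighted total:
  Skills demo 95 × 0.13 = 12.35
  Written test 92 × 0.19 = 17.48
  Safety assessment 100 × 0.06 = 6
  Case study 98 × 0.15 = 14.7
  Oral exam 83 × 0.22 = 18.26
  Practical 82 × 0.19 = 15.58
  Ethics module 93 × 0.06 = 5.58
Sum = 89.95
89.95 is ≥ 68 and < 90 → Proficient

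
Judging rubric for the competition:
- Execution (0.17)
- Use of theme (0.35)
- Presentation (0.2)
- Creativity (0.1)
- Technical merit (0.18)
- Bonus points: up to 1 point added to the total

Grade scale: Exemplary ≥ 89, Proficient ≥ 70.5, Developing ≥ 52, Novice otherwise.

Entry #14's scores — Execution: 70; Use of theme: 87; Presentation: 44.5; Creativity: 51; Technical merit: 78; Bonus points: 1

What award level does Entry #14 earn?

Weighted total:
  Execution 70 × 0.17 = 11.9
  Use of theme 87 × 0.35 = 30.45
  Presentation 44.5 × 0.2 = 8.9
  Creativity 51 × 0.1 = 5.1
  Technical merit 78 × 0.18 = 14.04
Sum = 70.39
Bonus points: 70.39 + 1 = 71.39
71.39 is ≥ 70.5 and < 89 → Proficient

Proficient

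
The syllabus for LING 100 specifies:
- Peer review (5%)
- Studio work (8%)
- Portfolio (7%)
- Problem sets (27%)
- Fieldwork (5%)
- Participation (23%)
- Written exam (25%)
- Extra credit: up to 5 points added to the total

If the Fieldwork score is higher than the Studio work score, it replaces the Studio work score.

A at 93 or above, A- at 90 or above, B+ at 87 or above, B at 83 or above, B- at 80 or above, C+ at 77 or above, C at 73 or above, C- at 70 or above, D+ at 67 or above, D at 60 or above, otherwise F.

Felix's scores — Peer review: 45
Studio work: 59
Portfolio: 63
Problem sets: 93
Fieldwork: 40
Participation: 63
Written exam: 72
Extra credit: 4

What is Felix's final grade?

C

Fieldwork (40) ≤ Studio work (59), so Studio work stays at 59.
Weighted total:
  Peer review 45 × 0.05 = 2.25
  Studio work 59 × 0.08 = 4.72
  Portfolio 63 × 0.07 = 4.41
  Problem sets 93 × 0.27 = 25.11
  Fieldwork 40 × 0.05 = 2
  Participation 63 × 0.23 = 14.49
  Written exam 72 × 0.25 = 18
Sum = 70.98
Extra credit: 70.98 + 4 = 74.98
74.98 is ≥ 73 and < 77 → C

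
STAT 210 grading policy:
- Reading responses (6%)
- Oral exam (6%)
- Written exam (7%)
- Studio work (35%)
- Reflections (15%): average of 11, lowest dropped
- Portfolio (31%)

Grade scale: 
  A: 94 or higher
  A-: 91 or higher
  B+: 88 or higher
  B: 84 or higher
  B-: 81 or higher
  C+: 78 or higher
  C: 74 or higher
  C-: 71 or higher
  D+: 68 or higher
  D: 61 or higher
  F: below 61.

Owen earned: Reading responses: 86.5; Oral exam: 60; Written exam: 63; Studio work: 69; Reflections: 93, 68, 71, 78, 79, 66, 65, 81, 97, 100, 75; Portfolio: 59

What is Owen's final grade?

Reflections: drop 65 → average of remaining 10 = 808/10 = 80.8
Weighted total:
  Reading responses 86.5 × 0.06 = 5.19
  Oral exam 60 × 0.06 = 3.6
  Written exam 63 × 0.07 = 4.41
  Studio work 69 × 0.35 = 24.15
  Reflections 80.8 × 0.15 = 12.12
  Portfolio 59 × 0.31 = 18.29
Sum = 67.76
67.76 is ≥ 61 and < 68 → D

D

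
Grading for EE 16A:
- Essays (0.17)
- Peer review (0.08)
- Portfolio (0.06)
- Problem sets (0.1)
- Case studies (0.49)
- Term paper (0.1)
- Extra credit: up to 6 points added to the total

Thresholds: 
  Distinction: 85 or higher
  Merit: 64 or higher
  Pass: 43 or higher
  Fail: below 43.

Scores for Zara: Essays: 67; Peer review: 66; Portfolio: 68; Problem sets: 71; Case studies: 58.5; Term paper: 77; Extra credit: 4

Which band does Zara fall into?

Weighted total:
  Essays 67 × 0.17 = 11.39
  Peer review 66 × 0.08 = 5.28
  Portfolio 68 × 0.06 = 4.08
  Problem sets 71 × 0.1 = 7.1
  Case studies 58.5 × 0.49 = 28.665
  Term paper 77 × 0.1 = 7.7
Sum = 64.215
Extra credit: 64.215 + 4 = 68.215
68.215 is ≥ 64 and < 85 → Merit

Merit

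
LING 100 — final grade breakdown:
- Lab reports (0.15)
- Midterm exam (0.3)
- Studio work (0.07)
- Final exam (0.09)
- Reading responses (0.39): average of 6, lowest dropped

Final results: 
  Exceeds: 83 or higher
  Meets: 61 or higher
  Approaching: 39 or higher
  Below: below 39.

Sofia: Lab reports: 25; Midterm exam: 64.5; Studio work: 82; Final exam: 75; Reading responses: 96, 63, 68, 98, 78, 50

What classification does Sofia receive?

Meets

Reading responses: drop 50 → average of remaining 5 = 403/5 = 80.6
Weighted total:
  Lab reports 25 × 0.15 = 3.75
  Midterm exam 64.5 × 0.3 = 19.35
  Studio work 82 × 0.07 = 5.74
  Final exam 75 × 0.09 = 6.75
  Reading responses 80.6 × 0.39 = 31.434
Sum = 67.024
67.024 is ≥ 61 and < 83 → Meets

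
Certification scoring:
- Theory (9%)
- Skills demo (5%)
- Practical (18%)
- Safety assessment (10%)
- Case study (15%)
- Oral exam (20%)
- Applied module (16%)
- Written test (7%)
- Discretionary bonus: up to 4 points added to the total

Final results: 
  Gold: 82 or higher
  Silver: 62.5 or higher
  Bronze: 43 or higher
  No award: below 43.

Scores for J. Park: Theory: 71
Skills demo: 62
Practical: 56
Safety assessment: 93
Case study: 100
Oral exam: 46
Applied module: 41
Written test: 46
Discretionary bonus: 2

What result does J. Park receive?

Weighted total:
  Theory 71 × 0.09 = 6.39
  Skills demo 62 × 0.05 = 3.1
  Practical 56 × 0.18 = 10.08
  Safety assessment 93 × 0.1 = 9.3
  Case study 100 × 0.15 = 15
  Oral exam 46 × 0.2 = 9.2
  Applied module 41 × 0.16 = 6.56
  Written test 46 × 0.07 = 3.22
Sum = 62.85
Discretionary bonus: 62.85 + 2 = 64.85
64.85 is ≥ 62.5 and < 82 → Silver

Silver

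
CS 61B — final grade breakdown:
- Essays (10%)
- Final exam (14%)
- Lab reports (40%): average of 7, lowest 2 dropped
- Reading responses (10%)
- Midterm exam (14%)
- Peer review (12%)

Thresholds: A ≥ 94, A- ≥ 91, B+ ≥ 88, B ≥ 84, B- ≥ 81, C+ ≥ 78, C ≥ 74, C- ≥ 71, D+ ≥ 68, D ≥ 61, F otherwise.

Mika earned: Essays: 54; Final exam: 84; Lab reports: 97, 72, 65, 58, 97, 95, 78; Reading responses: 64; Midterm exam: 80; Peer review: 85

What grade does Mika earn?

Lab reports: drop 58, 65 → average of remaining 5 = 439/5 = 87.8
Weighted total:
  Essays 54 × 0.1 = 5.4
  Final exam 84 × 0.14 = 11.76
  Lab reports 87.8 × 0.4 = 35.12
  Reading responses 64 × 0.1 = 6.4
  Midterm exam 80 × 0.14 = 11.2
  Peer review 85 × 0.12 = 10.2
Sum = 80.08
80.08 is ≥ 78 and < 81 → C+

C+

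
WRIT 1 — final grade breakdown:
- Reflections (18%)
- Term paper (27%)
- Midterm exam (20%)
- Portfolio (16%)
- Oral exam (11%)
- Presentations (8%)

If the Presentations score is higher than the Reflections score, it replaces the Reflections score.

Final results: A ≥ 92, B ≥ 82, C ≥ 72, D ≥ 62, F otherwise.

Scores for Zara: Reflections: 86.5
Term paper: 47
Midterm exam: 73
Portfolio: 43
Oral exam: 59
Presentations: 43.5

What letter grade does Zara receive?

F

Presentations (43.5) ≤ Reflections (86.5), so Reflections stays at 86.5.
Weighted total:
  Reflections 86.5 × 0.18 = 15.57
  Term paper 47 × 0.27 = 12.69
  Midterm exam 73 × 0.2 = 14.6
  Portfolio 43 × 0.16 = 6.88
  Oral exam 59 × 0.11 = 6.49
  Presentations 43.5 × 0.08 = 3.48
Sum = 59.71
59.71 < 62 → F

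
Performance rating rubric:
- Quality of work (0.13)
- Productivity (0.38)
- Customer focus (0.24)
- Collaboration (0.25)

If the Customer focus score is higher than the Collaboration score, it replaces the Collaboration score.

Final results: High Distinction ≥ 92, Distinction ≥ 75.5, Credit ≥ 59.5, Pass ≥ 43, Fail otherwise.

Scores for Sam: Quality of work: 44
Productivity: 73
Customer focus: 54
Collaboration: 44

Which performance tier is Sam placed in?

Credit

Customer focus (54) > Collaboration (44), so Collaboration counts as 54.
Weighted total:
  Quality of work 44 × 0.13 = 5.72
  Productivity 73 × 0.38 = 27.74
  Customer focus 54 × 0.24 = 12.96
  Collaboration 54 × 0.25 = 13.5
Sum = 59.92
59.92 is ≥ 59.5 and < 75.5 → Credit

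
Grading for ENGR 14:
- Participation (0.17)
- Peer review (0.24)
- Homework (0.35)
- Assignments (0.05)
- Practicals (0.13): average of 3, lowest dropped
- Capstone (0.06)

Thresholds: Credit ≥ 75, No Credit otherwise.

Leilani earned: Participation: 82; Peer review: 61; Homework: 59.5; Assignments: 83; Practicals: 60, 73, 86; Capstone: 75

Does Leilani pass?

Practicals: drop 60 → average of remaining 2 = 159/2 = 79.5
Weighted total:
  Participation 82 × 0.17 = 13.94
  Peer review 61 × 0.24 = 14.64
  Homework 59.5 × 0.35 = 20.825
  Assignments 83 × 0.05 = 4.15
  Practicals 79.5 × 0.13 = 10.335
  Capstone 75 × 0.06 = 4.5
Sum = 68.39
68.39 < 75 → No Credit

No Credit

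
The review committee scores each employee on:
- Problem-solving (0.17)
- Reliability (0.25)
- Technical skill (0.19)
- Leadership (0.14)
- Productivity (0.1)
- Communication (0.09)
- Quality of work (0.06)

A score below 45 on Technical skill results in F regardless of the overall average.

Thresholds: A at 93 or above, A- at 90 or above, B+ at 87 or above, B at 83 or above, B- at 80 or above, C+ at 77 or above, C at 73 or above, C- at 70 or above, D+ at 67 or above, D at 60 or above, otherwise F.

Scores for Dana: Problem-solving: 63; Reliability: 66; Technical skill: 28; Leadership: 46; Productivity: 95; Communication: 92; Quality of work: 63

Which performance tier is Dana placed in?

Technical skill score 28 < 45: minimum not met.
Weighted total:
  Problem-solving 63 × 0.17 = 10.71
  Reliability 66 × 0.25 = 16.5
  Technical skill 28 × 0.19 = 5.32
  Leadership 46 × 0.14 = 6.44
  Productivity 95 × 0.1 = 9.5
  Communication 92 × 0.09 = 8.28
  Quality of work 63 × 0.06 = 3.78
Sum = 60.53
Because the Technical skill minimum was not met, the result is F.

F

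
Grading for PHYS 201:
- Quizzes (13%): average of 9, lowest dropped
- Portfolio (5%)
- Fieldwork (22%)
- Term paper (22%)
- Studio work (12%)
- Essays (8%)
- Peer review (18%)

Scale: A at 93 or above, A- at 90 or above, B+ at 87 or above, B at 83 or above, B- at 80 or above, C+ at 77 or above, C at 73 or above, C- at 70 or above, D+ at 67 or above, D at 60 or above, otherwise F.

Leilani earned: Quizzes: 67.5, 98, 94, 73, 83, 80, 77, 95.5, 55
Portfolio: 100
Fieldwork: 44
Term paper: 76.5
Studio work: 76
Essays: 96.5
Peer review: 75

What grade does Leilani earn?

C-

Quizzes: drop 55 → average of remaining 8 = 668/8 = 83.5
Weighted total:
  Quizzes 83.5 × 0.13 = 10.855
  Portfolio 100 × 0.05 = 5
  Fieldwork 44 × 0.22 = 9.68
  Term paper 76.5 × 0.22 = 16.83
  Studio work 76 × 0.12 = 9.12
  Essays 96.5 × 0.08 = 7.72
  Peer review 75 × 0.18 = 13.5
Sum = 72.705
72.705 is ≥ 70 and < 73 → C-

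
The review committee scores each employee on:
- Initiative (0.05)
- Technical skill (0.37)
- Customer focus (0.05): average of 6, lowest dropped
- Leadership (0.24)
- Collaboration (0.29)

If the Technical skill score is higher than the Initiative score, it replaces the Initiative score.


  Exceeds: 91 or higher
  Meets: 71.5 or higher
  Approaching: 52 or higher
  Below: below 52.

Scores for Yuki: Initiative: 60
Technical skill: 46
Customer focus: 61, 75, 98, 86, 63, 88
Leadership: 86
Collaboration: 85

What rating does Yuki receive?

Customer focus: drop 61 → average of remaining 5 = 410/5 = 82
Technical skill (46) ≤ Initiative (60), so Initiative stays at 60.
Weighted total:
  Initiative 60 × 0.05 = 3
  Technical skill 46 × 0.37 = 17.02
  Customer focus 82 × 0.05 = 4.1
  Leadership 86 × 0.24 = 20.64
  Collaboration 85 × 0.29 = 24.65
Sum = 69.41
69.41 is ≥ 52 and < 71.5 → Approaching

Approaching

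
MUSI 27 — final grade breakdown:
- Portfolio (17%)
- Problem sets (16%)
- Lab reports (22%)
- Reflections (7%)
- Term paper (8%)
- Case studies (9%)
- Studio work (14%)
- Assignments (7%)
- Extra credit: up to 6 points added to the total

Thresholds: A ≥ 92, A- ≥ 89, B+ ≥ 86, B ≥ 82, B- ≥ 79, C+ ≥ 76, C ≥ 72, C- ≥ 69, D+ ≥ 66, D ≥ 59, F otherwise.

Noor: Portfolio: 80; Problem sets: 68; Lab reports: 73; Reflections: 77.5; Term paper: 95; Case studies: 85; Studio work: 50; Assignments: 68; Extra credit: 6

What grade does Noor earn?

Weighted total:
  Portfolio 80 × 0.17 = 13.6
  Problem sets 68 × 0.16 = 10.88
  Lab reports 73 × 0.22 = 16.06
  Reflections 77.5 × 0.07 = 5.425
  Term paper 95 × 0.08 = 7.6
  Case studies 85 × 0.09 = 7.65
  Studio work 50 × 0.14 = 7
  Assignments 68 × 0.07 = 4.76
Sum = 72.975
Extra credit: 72.975 + 6 = 78.975
78.975 is ≥ 76 and < 79 → C+

C+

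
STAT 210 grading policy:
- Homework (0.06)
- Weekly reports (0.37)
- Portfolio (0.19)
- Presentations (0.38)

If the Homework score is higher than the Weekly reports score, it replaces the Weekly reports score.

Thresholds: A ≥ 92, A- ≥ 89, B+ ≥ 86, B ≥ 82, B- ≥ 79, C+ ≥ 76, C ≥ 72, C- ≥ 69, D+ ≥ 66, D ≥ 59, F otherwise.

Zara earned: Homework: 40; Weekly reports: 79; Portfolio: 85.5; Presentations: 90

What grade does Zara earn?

B

Homework (40) ≤ Weekly reports (79), so Weekly reports stays at 79.
Weighted total:
  Homework 40 × 0.06 = 2.4
  Weekly reports 79 × 0.37 = 29.23
  Portfolio 85.5 × 0.19 = 16.245
  Presentations 90 × 0.38 = 34.2
Sum = 82.075
82.075 is ≥ 82 and < 86 → B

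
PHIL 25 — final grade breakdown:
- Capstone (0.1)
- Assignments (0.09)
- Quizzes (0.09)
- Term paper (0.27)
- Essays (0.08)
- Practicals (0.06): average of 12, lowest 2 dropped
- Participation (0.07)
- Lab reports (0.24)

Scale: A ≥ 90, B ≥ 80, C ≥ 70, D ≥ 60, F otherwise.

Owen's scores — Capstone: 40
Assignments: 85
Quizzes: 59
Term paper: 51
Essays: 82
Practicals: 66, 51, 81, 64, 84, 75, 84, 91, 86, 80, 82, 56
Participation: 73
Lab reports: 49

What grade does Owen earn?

F

Practicals: drop 51, 56 → average of remaining 10 = 793/10 = 79.3
Weighted total:
  Capstone 40 × 0.1 = 4
  Assignments 85 × 0.09 = 7.65
  Quizzes 59 × 0.09 = 5.31
  Term paper 51 × 0.27 = 13.77
  Essays 82 × 0.08 = 6.56
  Practicals 79.3 × 0.06 = 4.758
  Participation 73 × 0.07 = 5.11
  Lab reports 49 × 0.24 = 11.76
Sum = 58.918
58.918 < 60 → F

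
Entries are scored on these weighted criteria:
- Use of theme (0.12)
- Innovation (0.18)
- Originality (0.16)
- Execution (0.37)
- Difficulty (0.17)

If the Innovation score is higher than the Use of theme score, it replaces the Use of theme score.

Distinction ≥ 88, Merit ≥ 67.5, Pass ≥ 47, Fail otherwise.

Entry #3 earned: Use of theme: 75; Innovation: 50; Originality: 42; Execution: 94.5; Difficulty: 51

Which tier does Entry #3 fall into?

Innovation (50) ≤ Use of theme (75), so Use of theme stays at 75.
Weighted total:
  Use of theme 75 × 0.12 = 9
  Innovation 50 × 0.18 = 9
  Originality 42 × 0.16 = 6.72
  Execution 94.5 × 0.37 = 34.965
  Difficulty 51 × 0.17 = 8.67
Sum = 68.355
68.355 is ≥ 67.5 and < 88 → Merit

Merit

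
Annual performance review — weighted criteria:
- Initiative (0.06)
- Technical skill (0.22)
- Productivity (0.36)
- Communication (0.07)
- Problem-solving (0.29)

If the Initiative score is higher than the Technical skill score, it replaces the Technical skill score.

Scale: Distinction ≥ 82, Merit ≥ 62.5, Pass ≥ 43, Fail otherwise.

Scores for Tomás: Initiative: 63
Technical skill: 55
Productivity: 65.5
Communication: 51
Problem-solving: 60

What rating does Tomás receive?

Initiative (63) > Technical skill (55), so Technical skill counts as 63.
Weighted total:
  Initiative 63 × 0.06 = 3.78
  Technical skill 63 × 0.22 = 13.86
  Productivity 65.5 × 0.36 = 23.58
  Communication 51 × 0.07 = 3.57
  Problem-solving 60 × 0.29 = 17.4
Sum = 62.19
62.19 is ≥ 43 and < 62.5 → Pass

Pass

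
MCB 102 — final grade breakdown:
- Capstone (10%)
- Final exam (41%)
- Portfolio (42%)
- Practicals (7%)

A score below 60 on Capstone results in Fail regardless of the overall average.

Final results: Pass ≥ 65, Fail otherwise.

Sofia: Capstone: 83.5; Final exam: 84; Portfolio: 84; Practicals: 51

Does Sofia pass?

Pass

Capstone score 83.5 ≥ 60: minimum met.
Weighted total:
  Capstone 83.5 × 0.1 = 8.35
  Final exam 84 × 0.41 = 34.44
  Portfolio 84 × 0.42 = 35.28
  Practicals 51 × 0.07 = 3.57
Sum = 81.64
81.64 ≥ 65 → Pass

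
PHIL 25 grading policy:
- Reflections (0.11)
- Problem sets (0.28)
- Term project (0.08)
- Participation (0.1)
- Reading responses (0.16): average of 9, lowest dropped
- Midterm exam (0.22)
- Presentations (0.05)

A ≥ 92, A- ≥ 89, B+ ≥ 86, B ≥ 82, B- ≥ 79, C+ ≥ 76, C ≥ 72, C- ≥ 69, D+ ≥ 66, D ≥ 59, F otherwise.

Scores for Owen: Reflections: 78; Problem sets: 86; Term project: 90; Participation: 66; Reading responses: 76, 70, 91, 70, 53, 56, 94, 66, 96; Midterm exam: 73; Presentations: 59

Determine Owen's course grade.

Reading responses: drop 53 → average of remaining 8 = 619/8 = 77.375
Weighted total:
  Reflections 78 × 0.11 = 8.58
  Problem sets 86 × 0.28 = 24.08
  Term project 90 × 0.08 = 7.2
  Participation 66 × 0.1 = 6.6
  Reading responses 77.375 × 0.16 = 12.38
  Midterm exam 73 × 0.22 = 16.06
  Presentations 59 × 0.05 = 2.95
Sum = 77.85
77.85 is ≥ 76 and < 79 → C+

C+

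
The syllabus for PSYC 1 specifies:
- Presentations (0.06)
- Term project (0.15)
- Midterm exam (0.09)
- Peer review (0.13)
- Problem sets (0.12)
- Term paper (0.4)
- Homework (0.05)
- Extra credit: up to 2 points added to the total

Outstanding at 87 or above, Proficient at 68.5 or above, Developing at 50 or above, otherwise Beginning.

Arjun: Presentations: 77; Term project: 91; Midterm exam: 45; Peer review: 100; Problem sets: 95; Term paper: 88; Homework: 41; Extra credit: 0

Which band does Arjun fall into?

Weighted total:
  Presentations 77 × 0.06 = 4.62
  Term project 91 × 0.15 = 13.65
  Midterm exam 45 × 0.09 = 4.05
  Peer review 100 × 0.13 = 13
  Problem sets 95 × 0.12 = 11.4
  Term paper 88 × 0.4 = 35.2
  Homework 41 × 0.05 = 2.05
Sum = 83.97
Extra credit: 83.97 + 0 = 83.97
83.97 is ≥ 68.5 and < 87 → Proficient

Proficient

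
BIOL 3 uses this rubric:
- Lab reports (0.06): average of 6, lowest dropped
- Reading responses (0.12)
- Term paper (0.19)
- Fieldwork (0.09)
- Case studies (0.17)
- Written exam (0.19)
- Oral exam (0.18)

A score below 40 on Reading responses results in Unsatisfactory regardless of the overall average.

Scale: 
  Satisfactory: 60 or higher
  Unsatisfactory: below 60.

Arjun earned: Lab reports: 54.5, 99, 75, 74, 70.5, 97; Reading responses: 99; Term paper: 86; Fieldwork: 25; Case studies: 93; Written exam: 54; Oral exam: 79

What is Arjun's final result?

Satisfactory

Lab reports: drop 54.5 → average of remaining 5 = 415.5/5 = 83.1
Reading responses score 99 ≥ 40: minimum met.
Weighted total:
  Lab reports 83.1 × 0.06 = 4.986
  Reading responses 99 × 0.12 = 11.88
  Term paper 86 × 0.19 = 16.34
  Fieldwork 25 × 0.09 = 2.25
  Case studies 93 × 0.17 = 15.81
  Written exam 54 × 0.19 = 10.26
  Oral exam 79 × 0.18 = 14.22
Sum = 75.746
75.746 ≥ 60 → Satisfactory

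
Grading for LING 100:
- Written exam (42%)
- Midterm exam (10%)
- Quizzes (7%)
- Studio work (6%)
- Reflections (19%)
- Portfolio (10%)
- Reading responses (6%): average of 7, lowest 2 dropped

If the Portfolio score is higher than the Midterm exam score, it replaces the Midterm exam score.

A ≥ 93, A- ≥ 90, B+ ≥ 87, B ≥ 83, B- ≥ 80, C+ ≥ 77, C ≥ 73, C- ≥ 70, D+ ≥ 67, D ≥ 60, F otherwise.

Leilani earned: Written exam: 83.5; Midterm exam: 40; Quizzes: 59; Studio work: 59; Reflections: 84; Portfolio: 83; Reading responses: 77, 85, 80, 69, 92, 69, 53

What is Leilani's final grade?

Reading responses: drop 53, 69 → average of remaining 5 = 403/5 = 80.6
Portfolio (83) > Midterm exam (40), so Midterm exam counts as 83.
Weighted total:
  Written exam 83.5 × 0.42 = 35.07
  Midterm exam 83 × 0.1 = 8.3
  Quizzes 59 × 0.07 = 4.13
  Studio work 59 × 0.06 = 3.54
  Reflections 84 × 0.19 = 15.96
  Portfolio 83 × 0.1 = 8.3
  Reading responses 80.6 × 0.06 = 4.836
Sum = 80.136
80.136 is ≥ 80 and < 83 → B-

B-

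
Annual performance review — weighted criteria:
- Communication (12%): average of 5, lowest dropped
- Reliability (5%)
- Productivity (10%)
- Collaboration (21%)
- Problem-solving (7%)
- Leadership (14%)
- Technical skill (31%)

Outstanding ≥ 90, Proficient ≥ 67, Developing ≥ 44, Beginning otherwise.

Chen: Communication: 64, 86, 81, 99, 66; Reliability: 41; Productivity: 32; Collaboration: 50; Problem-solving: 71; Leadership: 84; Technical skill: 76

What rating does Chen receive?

Developing

Communication: drop 64 → average of remaining 4 = 332/4 = 83
Weighted total:
  Communication 83 × 0.12 = 9.96
  Reliability 41 × 0.05 = 2.05
  Productivity 32 × 0.1 = 3.2
  Collaboration 50 × 0.21 = 10.5
  Problem-solving 71 × 0.07 = 4.97
  Leadership 84 × 0.14 = 11.76
  Technical skill 76 × 0.31 = 23.56
Sum = 66
66 is ≥ 44 and < 67 → Developing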